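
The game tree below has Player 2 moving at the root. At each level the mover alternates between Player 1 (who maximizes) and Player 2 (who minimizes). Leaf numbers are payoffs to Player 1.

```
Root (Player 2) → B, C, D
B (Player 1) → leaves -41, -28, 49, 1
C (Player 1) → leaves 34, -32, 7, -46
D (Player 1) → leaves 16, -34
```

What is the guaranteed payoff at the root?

16

B (Player 1): max(-41, -28, 49, 1) = 49
C (Player 1): max(34, -32, 7, -46) = 34
D (Player 1): max(16, -34) = 16
Root (Player 2): min(49, 34, 16) = 16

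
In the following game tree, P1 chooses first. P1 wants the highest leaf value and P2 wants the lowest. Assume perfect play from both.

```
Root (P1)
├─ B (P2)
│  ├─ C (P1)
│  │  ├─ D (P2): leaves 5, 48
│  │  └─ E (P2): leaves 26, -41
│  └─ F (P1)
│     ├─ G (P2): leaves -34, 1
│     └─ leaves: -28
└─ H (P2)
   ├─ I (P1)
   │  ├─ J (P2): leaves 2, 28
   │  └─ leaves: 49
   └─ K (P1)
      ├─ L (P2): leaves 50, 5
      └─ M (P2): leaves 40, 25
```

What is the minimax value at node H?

J: min(2, 28) = 2
I: max(2, 49) = 49
L: min(50, 5) = 5
M: min(40, 25) = 25
K: max(5, 25) = 25
H: min(49, 25) = 25

25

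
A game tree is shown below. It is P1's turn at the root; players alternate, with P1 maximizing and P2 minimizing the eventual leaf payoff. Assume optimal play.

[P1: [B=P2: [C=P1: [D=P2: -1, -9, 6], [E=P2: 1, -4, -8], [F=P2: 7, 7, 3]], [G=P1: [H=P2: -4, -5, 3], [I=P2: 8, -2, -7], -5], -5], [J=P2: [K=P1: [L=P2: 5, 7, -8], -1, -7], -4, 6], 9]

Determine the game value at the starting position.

D (P2): min(-1, -9, 6) = -9
E (P2): min(1, -4, -8) = -8
F (P2): min(7, 7, 3) = 3
C (P1): max(-9, -8, 3) = 3
H (P2): min(-4, -5, 3) = -5
I (P2): min(8, -2, -7) = -7
G (P1): max(-5, -7, -5) = -5
B (P2): min(3, -5, -5) = -5
L (P2): min(5, 7, -8) = -8
K (P1): max(-8, -1, -7) = -1
J (P2): min(-1, -4, 6) = -4
Root (P1): max(-5, -4, 9) = 9

9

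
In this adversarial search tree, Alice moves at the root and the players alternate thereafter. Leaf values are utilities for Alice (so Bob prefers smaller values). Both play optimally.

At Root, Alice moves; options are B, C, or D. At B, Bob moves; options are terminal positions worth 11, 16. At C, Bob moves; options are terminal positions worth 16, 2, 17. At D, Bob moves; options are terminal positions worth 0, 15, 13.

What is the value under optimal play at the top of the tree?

11

B (Bob): min(11, 16) = 11
C (Bob): min(16, 2, 17) = 2
D (Bob): min(0, 15, 13) = 0
Root (Alice): max(11, 2, 0) = 11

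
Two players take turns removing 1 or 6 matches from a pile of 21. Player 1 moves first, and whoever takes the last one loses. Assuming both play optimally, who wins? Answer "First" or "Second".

First

i:   0  1  2  3  4  5  6  7  8  9 10 11 12 13 14 15 16 17 18 19 20 21
     W  L  W  L  W  L  W  W  L  W  L  W  L  W  W  L  W  L  W  L  W  W
Position 21 is W, so the first player wins.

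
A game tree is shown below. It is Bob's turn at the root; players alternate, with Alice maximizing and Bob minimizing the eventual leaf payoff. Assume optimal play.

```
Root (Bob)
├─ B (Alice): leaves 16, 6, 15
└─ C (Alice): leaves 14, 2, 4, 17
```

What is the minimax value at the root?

16

B (Alice): max(16, 6, 15) = 16
C (Alice): max(14, 2, 4, 17) = 17
Root (Bob): min(16, 17) = 16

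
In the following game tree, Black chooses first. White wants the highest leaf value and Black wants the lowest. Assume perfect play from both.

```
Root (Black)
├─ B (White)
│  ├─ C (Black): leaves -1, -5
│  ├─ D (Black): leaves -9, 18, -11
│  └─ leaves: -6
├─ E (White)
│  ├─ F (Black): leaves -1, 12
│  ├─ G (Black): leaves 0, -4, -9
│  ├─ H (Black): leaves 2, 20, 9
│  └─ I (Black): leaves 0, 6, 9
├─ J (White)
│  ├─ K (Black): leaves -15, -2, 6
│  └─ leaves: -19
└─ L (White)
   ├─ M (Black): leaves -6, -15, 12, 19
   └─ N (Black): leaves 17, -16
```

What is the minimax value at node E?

2

F: min(-1, 12) = -1
G: min(0, -4, -9) = -9
H: min(2, 20, 9) = 2
I: min(0, 6, 9) = 0
E: max(-1, -9, 2, 0) = 2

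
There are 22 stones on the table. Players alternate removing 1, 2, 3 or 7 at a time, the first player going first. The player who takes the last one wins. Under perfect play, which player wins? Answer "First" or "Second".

Positions where the player to move wins (W) vs loses (L):
i:   0  1  2  3  4  5  6  7  8  9 10 11 12 13 14 15 16 17 18 19 20 21 22
     L  W  W  W  L  W  W  W  L  W  W  W  L  W  W  W  L  W  W  W  L  W  W
Position 22 is W, so the first player wins.

First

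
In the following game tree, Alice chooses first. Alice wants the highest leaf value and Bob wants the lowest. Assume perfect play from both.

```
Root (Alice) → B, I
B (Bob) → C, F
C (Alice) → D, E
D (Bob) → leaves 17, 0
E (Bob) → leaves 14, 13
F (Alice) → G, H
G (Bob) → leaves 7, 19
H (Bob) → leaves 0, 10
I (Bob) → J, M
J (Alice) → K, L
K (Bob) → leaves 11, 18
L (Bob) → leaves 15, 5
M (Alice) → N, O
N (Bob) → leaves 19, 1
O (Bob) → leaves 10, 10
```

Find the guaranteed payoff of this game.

D (Bob): min(17, 0) = 0
E (Bob): min(14, 13) = 13
C (Alice): max(0, 13) = 13
G (Bob): min(7, 19) = 7
H (Bob): min(0, 10) = 0
F (Alice): max(7, 0) = 7
B (Bob): min(13, 7) = 7
K (Bob): min(11, 18) = 11
L (Bob): min(15, 5) = 5
J (Alice): max(11, 5) = 11
N (Bob): min(19, 1) = 1
O (Bob): min(10, 10) = 10
M (Alice): max(1, 10) = 10
I (Bob): min(11, 10) = 10
Root (Alice): max(7, 10) = 10

10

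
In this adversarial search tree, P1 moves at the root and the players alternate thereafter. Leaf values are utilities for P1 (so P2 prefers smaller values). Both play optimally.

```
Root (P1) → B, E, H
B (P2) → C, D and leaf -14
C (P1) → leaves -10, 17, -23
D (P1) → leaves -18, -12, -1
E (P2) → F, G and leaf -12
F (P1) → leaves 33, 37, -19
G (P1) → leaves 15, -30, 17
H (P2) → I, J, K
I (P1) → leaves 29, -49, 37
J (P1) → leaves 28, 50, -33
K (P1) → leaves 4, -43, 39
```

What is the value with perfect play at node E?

F: max(33, 37, -19) = 37
G: max(15, -30, 17) = 17
E: min(37, 17, -12) = -12

-12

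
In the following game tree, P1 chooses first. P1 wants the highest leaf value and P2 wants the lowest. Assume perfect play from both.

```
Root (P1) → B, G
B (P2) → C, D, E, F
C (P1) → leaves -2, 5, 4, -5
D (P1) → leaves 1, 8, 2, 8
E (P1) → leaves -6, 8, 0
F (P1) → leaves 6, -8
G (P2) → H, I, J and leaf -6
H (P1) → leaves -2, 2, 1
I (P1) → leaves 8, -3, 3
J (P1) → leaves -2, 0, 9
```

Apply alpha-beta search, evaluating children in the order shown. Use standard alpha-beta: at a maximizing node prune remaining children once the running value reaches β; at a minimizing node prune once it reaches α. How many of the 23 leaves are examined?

C [α=-∞,β=+∞]: v=5
D [α=-∞,β=5]: v=8 after child 2 ≥ β → β-cutoff, skip 2
E [α=-∞,β=5]: v=8 after child 2 ≥ β → β-cutoff, skip 1
F [α=-∞,β=5]: v=6 after child 1 ≥ β → β-cutoff, skip 1
B [α=-∞,β=+∞]: v=5
H [α=5,β=+∞]: v=2
G [α=5,β=+∞]: v=2 after child 1 ≤ α → α-cutoff, skip 3
Root [α=-∞,β=+∞]: v=5
Leaves evaluated: 12 of 23.

12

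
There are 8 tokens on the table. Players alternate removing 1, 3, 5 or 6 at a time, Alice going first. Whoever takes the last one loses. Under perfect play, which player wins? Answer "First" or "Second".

First

W/L table (W = player to move can force a win):
i:   0  1  2  3  4  5  6  7  8
     W  L  W  L  W  L  W  W  W
Position 8 is W, so the first player wins.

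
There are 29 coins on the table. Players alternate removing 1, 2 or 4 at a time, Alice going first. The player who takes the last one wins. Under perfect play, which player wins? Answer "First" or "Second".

First

Compute winning (W) and losing (L) positions by backward induction:
i:   0  1  2  3  4  5  6  7  8  9 10 11 12 13 14 15 16 17 18 19 20 21 22 23 24 25 26 27 28 29
     L  W  W  L  W  W  L  W  W  L  W  W  L  W  W  L  W  W  L  W  W  L  W  W  L  W  W  L  W  W
Position 29 is W, so the first player wins.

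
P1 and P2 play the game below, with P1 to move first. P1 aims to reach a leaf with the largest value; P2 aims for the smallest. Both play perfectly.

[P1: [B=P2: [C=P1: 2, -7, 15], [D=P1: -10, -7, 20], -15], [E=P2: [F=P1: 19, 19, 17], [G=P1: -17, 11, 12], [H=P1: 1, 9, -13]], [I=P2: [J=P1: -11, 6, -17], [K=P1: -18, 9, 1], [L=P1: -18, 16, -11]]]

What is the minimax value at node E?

F: max(19, 19, 17) = 19
G: max(-17, 11, 12) = 12
H: max(1, 9, -13) = 9
E: min(19, 12, 9) = 9

9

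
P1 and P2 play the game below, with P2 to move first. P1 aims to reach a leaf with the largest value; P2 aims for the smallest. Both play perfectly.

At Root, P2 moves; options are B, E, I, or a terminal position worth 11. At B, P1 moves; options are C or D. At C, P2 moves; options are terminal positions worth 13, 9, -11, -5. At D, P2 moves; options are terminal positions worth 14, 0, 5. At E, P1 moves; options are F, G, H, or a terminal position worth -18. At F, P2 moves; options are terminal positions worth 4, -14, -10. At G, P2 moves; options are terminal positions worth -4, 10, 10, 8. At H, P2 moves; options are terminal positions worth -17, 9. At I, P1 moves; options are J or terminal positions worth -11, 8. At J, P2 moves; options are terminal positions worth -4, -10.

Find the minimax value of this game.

-4

C (P2): min(13, 9, -11, -5) = -11
D (P2): min(14, 0, 5) = 0
B (P1): max(-11, 0) = 0
F (P2): min(4, -14, -10) = -14
G (P2): min(-4, 10, 10, 8) = -4
H (P2): min(-17, 9) = -17
E (P1): max(-14, -4, -17, -18) = -4
J (P2): min(-4, -10) = -10
I (P1): max(-10, -11, 8) = 8
Root (P2): min(0, -4, 8, 11) = -4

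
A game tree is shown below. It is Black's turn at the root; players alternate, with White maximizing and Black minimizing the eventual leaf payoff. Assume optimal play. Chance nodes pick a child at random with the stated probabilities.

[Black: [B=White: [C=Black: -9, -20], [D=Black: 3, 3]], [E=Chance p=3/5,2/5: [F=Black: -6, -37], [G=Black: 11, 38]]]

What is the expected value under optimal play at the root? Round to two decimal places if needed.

-17.8

C (Black): min(-9, -20) = -20
D (Black): min(3, 3) = 3
B (White): max(-20, 3) = 3
F (Black): min(-6, -37) = -37
G (Black): min(11, 38) = 11
E (Chance): 3/5·-37 + 2/5·11 = -17.8
Root (Black): min(3, -17.8) = -17.8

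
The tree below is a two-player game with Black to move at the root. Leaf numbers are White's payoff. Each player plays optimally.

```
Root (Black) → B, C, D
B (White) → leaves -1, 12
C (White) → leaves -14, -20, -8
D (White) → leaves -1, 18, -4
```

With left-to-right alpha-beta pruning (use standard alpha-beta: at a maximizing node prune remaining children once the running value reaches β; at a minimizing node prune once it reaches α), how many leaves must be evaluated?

6

B [α=-∞,β=+∞]: v=12
C [α=-∞,β=12]: v=-8
D [α=-∞,β=-8]: v=-1 after child 1 ≥ β → β-cutoff, skip 2
Root [α=-∞,β=+∞]: v=-8
Leaves evaluated: 6 of 8.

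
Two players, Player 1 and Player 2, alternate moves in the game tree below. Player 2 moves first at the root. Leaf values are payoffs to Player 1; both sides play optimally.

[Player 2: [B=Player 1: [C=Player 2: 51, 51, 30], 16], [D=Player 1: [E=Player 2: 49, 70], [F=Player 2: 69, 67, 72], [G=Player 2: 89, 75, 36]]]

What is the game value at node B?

C: min(51, 51, 30) = 30
B: max(30, 16) = 30

30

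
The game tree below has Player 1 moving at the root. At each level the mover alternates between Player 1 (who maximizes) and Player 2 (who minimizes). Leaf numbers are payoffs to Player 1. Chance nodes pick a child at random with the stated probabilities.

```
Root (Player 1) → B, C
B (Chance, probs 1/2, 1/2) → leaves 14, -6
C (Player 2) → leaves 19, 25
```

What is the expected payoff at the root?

19

B (Chance): 1/2·14 + 1/2·-6 = 4
C (Player 2): min(19, 25) = 19
Root (Player 1): max(4, 19) = 19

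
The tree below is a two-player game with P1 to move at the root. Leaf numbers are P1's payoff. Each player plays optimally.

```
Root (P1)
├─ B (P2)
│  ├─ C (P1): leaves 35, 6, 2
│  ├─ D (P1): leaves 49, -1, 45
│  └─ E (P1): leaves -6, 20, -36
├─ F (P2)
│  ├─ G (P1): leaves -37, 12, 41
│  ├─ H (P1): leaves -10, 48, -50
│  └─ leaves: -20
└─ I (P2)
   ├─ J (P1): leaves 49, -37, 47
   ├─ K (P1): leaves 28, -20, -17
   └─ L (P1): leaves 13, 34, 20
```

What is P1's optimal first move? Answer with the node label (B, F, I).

I

C (P1): max(35, 6, 2) = 35
D (P1): max(49, -1, 45) = 49
E (P1): max(-6, 20, -36) = 20
B (P2): min(35, 49, 20) = 20
G (P1): max(-37, 12, 41) = 41
H (P1): max(-10, 48, -50) = 48
F (P2): min(41, 48, -20) = -20
J (P1): max(49, -37, 47) = 49
K (P1): max(28, -20, -17) = 28
L (P1): max(13, 34, 20) = 34
I (P2): min(49, 28, 34) = 28
Root (P1): max(20, -20, 28) = 28
P1 picks the child with the highest value: I (value 28).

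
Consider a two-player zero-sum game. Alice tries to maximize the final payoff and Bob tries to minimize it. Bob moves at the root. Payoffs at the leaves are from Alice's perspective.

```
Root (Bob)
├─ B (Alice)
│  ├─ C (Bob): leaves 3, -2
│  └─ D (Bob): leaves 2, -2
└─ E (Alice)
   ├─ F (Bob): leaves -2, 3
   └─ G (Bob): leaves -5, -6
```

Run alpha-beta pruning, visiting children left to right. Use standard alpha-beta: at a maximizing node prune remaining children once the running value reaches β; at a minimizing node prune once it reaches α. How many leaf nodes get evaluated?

6

C [α=-∞,β=+∞]: v=-2
D [α=-2,β=+∞]: v=-2
B [α=-∞,β=+∞]: v=-2
F [α=-∞,β=-2]: v=-2
E [α=-∞,β=-2]: v=-2 after child 1 ≥ β → β-cutoff, skip 1
Root [α=-∞,β=+∞]: v=-2
Leaves evaluated: 6 of 8.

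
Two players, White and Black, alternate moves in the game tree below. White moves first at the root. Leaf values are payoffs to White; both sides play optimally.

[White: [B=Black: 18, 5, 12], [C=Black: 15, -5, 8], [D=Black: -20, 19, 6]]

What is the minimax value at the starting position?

B (Black): min(18, 5, 12) = 5
C (Black): min(15, -5, 8) = -5
D (Black): min(-20, 19, 6) = -20
Root (White): max(5, -5, -20) = 5

5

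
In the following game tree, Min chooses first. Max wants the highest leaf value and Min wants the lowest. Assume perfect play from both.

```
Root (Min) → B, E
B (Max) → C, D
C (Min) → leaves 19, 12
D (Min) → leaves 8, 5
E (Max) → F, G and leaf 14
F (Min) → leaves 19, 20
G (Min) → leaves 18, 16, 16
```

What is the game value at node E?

19

F: min(19, 20) = 19
G: min(18, 16, 16) = 16
E: max(19, 16, 14) = 19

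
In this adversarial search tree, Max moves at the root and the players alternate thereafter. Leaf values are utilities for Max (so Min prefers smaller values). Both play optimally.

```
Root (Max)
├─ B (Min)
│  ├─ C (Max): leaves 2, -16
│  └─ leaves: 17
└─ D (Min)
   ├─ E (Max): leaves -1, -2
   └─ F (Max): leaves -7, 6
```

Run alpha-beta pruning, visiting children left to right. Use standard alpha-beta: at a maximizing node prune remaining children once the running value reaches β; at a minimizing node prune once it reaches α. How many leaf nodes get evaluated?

5

C [α=-∞,β=+∞]: v=2
B [α=-∞,β=+∞]: v=2
E [α=2,β=+∞]: v=-1
D [α=2,β=+∞]: v=-1 after child 1 ≤ α → α-cutoff, skip 1
Root [α=-∞,β=+∞]: v=2
Leaves evaluated: 5 of 7.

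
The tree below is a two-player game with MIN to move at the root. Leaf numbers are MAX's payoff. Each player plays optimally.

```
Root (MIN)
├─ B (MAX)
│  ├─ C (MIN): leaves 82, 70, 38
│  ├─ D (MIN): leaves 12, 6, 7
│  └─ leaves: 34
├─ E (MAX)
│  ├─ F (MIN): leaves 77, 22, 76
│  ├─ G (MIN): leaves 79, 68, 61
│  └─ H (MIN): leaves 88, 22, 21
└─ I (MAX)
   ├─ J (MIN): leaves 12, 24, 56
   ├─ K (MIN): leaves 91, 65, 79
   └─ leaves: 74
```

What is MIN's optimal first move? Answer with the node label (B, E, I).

B

C (MIN): min(82, 70, 38) = 38
D (MIN): min(12, 6, 7) = 6
B (MAX): max(38, 6, 34) = 38
F (MIN): min(77, 22, 76) = 22
G (MIN): min(79, 68, 61) = 61
H (MIN): min(88, 22, 21) = 21
E (MAX): max(22, 61, 21) = 61
J (MIN): min(12, 24, 56) = 12
K (MIN): min(91, 65, 79) = 65
I (MAX): max(12, 65, 74) = 74
Root (MIN): min(38, 61, 74) = 38
MIN picks the child with the lowest value: B (value 38).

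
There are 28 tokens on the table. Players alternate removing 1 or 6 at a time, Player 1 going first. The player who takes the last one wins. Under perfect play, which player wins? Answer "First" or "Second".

W/L table (W = player to move can force a win):
i:   0  1  2  3  4  5  6  7  8  9 10 11 12 13 14 15 16 17 18 19 20 21 22 23 24 25 26 27 28
     L  W  L  W  L  W  W  L  W  L  W  L  W  W  L  W  L  W  L  W  W  L  W  L  W  L  W  W  L
Position 28 is L, so the second player wins.

Second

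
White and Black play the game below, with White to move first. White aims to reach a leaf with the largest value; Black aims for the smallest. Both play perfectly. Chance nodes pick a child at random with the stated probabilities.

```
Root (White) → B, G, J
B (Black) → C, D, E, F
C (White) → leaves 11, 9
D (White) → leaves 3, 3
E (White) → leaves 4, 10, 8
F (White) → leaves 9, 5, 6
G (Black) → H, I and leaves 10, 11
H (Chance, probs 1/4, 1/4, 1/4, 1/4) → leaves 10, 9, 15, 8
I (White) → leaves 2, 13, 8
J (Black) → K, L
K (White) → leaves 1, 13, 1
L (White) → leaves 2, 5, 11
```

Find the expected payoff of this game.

C (White): max(11, 9) = 11
D (White): max(3, 3) = 3
E (White): max(4, 10, 8) = 10
F (White): max(9, 5, 6) = 9
B (Black): min(11, 3, 10, 9) = 3
H (Chance): 1/4·10 + 1/4·9 + 1/4·15 + 1/4·8 = 10.5
I (White): max(2, 13, 8) = 13
G (Black): min(10.5, 13, 10, 11) = 10
K (White): max(1, 13, 1) = 13
L (White): max(2, 5, 11) = 11
J (Black): min(13, 11) = 11
Root (White): max(3, 10, 11) = 11

11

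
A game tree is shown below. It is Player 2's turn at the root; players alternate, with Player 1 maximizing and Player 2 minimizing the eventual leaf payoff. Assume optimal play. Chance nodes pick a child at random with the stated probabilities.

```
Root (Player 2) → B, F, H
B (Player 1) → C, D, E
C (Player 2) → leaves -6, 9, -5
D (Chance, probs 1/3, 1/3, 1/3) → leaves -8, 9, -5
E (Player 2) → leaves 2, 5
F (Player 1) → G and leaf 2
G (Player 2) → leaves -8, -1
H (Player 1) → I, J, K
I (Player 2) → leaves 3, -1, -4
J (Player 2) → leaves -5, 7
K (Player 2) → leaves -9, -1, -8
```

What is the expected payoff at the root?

-4

C (Player 2): min(-6, 9, -5) = -6
D (Chance): 1/3·-8 + 1/3·9 + 1/3·-5 = -1.33
E (Player 2): min(2, 5) = 2
B (Player 1): max(-6, -1.33, 2) = 2
G (Player 2): min(-8, -1) = -8
F (Player 1): max(-8, 2) = 2
I (Player 2): min(3, -1, -4) = -4
J (Player 2): min(-5, 7) = -5
K (Player 2): min(-9, -1, -8) = -9
H (Player 1): max(-4, -5, -9) = -4
Root (Player 2): min(2, 2, -4) = -4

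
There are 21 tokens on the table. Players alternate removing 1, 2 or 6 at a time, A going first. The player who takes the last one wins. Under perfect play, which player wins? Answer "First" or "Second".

Mark each pile size as W (mover wins) or L (mover loses):
i:   0  1  2  3  4  5  6  7  8  9 10 11 12 13 14 15 16 17 18 19 20 21
     L  W  W  L  W  W  W  L  W  W  L  W  W  W  L  W  W  L  W  W  W  L
Position 21 is L, so the second player wins.

Second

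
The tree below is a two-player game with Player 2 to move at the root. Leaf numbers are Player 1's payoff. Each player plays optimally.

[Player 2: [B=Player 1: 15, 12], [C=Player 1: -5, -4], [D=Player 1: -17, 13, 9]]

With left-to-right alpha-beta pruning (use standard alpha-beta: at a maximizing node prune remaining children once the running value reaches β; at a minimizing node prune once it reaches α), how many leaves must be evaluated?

6

B [α=-∞,β=+∞]: v=15
C [α=-∞,β=15]: v=-4
D [α=-∞,β=-4]: v=13 after child 2 ≥ β → β-cutoff, skip 1
Root [α=-∞,β=+∞]: v=-4
Leaves evaluated: 6 of 7.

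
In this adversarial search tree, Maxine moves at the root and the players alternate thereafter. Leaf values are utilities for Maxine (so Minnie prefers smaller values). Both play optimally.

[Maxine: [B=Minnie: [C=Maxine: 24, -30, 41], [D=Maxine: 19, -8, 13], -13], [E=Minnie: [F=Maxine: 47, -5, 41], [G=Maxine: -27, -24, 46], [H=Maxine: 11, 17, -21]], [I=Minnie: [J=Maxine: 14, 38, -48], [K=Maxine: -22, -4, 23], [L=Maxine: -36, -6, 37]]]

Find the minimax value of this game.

23

C (Maxine): max(24, -30, 41) = 41
D (Maxine): max(19, -8, 13) = 19
B (Minnie): min(41, 19, -13) = -13
F (Maxine): max(47, -5, 41) = 47
G (Maxine): max(-27, -24, 46) = 46
H (Maxine): max(11, 17, -21) = 17
E (Minnie): min(47, 46, 17) = 17
J (Maxine): max(14, 38, -48) = 38
K (Maxine): max(-22, -4, 23) = 23
L (Maxine): max(-36, -6, 37) = 37
I (Minnie): min(38, 23, 37) = 23
Root (Maxine): max(-13, 17, 23) = 23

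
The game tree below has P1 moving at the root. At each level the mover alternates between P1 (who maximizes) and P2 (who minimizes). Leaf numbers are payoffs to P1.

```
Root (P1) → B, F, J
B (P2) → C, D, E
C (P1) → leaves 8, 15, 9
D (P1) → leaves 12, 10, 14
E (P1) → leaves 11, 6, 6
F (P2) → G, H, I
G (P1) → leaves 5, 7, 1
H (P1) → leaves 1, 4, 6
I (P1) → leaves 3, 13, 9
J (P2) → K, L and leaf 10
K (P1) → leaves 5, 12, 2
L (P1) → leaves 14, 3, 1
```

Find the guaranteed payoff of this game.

11

C (P1): max(8, 15, 9) = 15
D (P1): max(12, 10, 14) = 14
E (P1): max(11, 6, 6) = 11
B (P2): min(15, 14, 11) = 11
G (P1): max(5, 7, 1) = 7
H (P1): max(1, 4, 6) = 6
I (P1): max(3, 13, 9) = 13
F (P2): min(7, 6, 13) = 6
K (P1): max(5, 12, 2) = 12
L (P1): max(14, 3, 1) = 14
J (P2): min(12, 14, 10) = 10
Root (P1): max(11, 6, 10) = 11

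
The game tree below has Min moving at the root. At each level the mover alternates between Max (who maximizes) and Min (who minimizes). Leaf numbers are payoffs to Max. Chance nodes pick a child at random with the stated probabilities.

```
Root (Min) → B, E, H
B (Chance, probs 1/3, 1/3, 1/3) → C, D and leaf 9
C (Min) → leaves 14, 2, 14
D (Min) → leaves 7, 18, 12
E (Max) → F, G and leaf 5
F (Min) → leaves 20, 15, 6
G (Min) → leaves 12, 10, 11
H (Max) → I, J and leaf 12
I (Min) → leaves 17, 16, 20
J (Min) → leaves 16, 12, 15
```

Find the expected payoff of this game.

C (Min): min(14, 2, 14) = 2
D (Min): min(7, 18, 12) = 7
B (Chance): 1/3·2 + 1/3·7 + 1/3·9 = 6
F (Min): min(20, 15, 6) = 6
G (Min): min(12, 10, 11) = 10
E (Max): max(6, 10, 5) = 10
I (Min): min(17, 16, 20) = 16
J (Min): min(16, 12, 15) = 12
H (Max): max(16, 12, 12) = 16
Root (Min): min(6, 10, 16) = 6

6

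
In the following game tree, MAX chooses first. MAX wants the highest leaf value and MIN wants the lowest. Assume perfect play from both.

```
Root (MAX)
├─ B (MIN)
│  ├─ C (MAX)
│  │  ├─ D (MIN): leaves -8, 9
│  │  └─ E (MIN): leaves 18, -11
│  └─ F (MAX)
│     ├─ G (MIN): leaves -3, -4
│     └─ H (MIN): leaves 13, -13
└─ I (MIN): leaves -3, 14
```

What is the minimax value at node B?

-8

D: min(-8, 9) = -8
E: min(18, -11) = -11
C: max(-8, -11) = -8
G: min(-3, -4) = -4
H: min(13, -13) = -13
F: max(-4, -13) = -4
B: min(-8, -4) = -8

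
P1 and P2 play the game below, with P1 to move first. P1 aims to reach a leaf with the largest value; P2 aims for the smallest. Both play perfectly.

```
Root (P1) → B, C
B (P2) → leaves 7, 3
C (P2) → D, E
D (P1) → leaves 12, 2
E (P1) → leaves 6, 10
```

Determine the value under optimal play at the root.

10

B (P2): min(7, 3) = 3
D (P1): max(12, 2) = 12
E (P1): max(6, 10) = 10
C (P2): min(12, 10) = 10
Root (P1): max(3, 10) = 10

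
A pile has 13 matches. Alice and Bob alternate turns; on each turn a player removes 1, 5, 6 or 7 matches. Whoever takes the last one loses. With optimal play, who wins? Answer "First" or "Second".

Second

Compute winning (W) and losing (L) positions by backward induction:
i:   0  1  2  3  4  5  6  7  8  9 10 11 12 13
     W  L  W  L  W  L  W  W  W  W  W  W  W  L
Position 13 is L, so the second player wins.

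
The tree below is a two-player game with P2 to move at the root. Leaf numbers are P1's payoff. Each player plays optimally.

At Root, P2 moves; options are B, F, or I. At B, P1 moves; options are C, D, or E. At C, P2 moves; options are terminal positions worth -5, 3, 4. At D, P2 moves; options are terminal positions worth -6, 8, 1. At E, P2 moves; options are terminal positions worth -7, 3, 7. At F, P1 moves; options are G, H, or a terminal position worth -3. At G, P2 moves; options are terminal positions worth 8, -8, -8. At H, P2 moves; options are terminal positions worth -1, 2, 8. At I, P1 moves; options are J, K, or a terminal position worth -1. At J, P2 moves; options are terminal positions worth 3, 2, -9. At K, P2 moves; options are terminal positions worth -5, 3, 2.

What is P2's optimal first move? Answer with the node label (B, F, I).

B

C (P2): min(-5, 3, 4) = -5
D (P2): min(-6, 8, 1) = -6
E (P2): min(-7, 3, 7) = -7
B (P1): max(-5, -6, -7) = -5
G (P2): min(8, -8, -8) = -8
H (P2): min(-1, 2, 8) = -1
F (P1): max(-8, -1, -3) = -1
J (P2): min(3, 2, -9) = -9
K (P2): min(-5, 3, 2) = -5
I (P1): max(-9, -5, -1) = -1
Root (P2): min(-5, -1, -1) = -5
P2 picks the child with the lowest value: B (value -5).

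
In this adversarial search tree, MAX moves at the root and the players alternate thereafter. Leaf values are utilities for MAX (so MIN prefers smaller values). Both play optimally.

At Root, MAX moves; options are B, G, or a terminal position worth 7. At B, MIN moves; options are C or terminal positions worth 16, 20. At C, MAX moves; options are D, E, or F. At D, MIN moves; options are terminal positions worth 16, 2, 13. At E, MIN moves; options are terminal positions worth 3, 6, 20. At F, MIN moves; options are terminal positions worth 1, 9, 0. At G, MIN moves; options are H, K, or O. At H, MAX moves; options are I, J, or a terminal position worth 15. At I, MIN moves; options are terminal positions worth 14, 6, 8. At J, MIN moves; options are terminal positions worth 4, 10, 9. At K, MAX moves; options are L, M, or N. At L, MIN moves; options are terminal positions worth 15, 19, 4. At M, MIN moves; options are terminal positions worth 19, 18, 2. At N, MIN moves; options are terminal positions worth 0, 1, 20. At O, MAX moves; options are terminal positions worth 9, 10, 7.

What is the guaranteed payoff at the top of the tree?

7

D (MIN): min(16, 2, 13) = 2
E (MIN): min(3, 6, 20) = 3
F (MIN): min(1, 9, 0) = 0
C (MAX): max(2, 3, 0) = 3
B (MIN): min(3, 16, 20) = 3
I (MIN): min(14, 6, 8) = 6
J (MIN): min(4, 10, 9) = 4
H (MAX): max(6, 4, 15) = 15
L (MIN): min(15, 19, 4) = 4
M (MIN): min(19, 18, 2) = 2
N (MIN): min(0, 1, 20) = 0
K (MAX): max(4, 2, 0) = 4
O (MAX): max(9, 10, 7) = 10
G (MIN): min(15, 4, 10) = 4
Root (MAX): max(3, 4, 7) = 7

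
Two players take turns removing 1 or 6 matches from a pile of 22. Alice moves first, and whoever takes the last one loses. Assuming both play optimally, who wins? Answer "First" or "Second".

Compute winning (W) and losing (L) positions by backward induction:
i:   0  1  2  3  4  5  6  7  8  9 10 11 12 13 14 15 16 17 18 19 20 21 22
     W  L  W  L  W  L  W  W  L  W  L  W  L  W  W  L  W  L  W  L  W  W  L
Position 22 is L, so the second player wins.

Second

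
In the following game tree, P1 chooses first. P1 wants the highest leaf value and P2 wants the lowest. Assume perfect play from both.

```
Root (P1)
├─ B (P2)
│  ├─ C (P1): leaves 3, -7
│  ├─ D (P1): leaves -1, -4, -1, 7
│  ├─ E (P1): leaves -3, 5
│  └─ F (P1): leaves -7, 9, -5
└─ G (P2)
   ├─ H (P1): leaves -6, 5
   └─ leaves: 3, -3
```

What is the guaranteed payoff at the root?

3

C (P1): max(3, -7) = 3
D (P1): max(-1, -4, -1, 7) = 7
E (P1): max(-3, 5) = 5
F (P1): max(-7, 9, -5) = 9
B (P2): min(3, 7, 5, 9) = 3
H (P1): max(-6, 5) = 5
G (P2): min(5, 3, -3) = -3
Root (P1): max(3, -3) = 3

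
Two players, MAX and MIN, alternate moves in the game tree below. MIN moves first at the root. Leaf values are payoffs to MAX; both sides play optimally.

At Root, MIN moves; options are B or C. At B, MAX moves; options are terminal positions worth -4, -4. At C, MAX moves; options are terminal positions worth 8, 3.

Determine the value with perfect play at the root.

-4

B (MAX): max(-4, -4) = -4
C (MAX): max(8, 3) = 8
Root (MIN): min(-4, 8) = -4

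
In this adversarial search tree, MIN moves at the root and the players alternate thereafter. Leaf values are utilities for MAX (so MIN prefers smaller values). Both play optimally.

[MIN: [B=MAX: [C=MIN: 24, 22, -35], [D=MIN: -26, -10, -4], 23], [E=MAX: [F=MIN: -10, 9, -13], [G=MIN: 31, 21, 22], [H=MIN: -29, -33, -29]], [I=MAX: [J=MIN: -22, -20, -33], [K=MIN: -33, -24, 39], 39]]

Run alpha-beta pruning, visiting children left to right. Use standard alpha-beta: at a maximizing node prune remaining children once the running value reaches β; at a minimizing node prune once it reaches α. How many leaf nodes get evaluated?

C [α=-∞,β=+∞]: v=-35
D [α=-35,β=+∞]: v=-26
B [α=-∞,β=+∞]: v=23
F [α=-∞,β=23]: v=-13
G [α=-13,β=23]: v=21
H [α=21,β=23]: v=-29 after child 1 ≤ α → α-cutoff, skip 2
E [α=-∞,β=23]: v=21
J [α=-∞,β=21]: v=-33
K [α=-33,β=21]: v=-33 after child 1 ≤ α → α-cutoff, skip 2
I [α=-∞,β=21]: v=39
Root [α=-∞,β=+∞]: v=21
Leaves evaluated: 19 of 23.

19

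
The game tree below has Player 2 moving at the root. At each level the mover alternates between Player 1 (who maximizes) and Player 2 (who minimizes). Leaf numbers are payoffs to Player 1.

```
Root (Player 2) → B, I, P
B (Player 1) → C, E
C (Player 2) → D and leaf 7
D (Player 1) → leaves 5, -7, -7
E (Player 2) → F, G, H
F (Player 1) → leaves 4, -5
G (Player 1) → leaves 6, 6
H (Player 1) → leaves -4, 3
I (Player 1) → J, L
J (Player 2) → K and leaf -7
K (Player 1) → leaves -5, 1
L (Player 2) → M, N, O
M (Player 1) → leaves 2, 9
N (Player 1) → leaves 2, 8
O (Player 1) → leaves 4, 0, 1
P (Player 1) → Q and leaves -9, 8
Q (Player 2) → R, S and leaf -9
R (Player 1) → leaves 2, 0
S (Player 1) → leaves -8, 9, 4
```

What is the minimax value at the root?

D (Player 1): max(5, -7, -7) = 5
C (Player 2): min(5, 7) = 5
F (Player 1): max(4, -5) = 4
G (Player 1): max(6, 6) = 6
H (Player 1): max(-4, 3) = 3
E (Player 2): min(4, 6, 3) = 3
B (Player 1): max(5, 3) = 5
K (Player 1): max(-5, 1) = 1
J (Player 2): min(1, -7) = -7
M (Player 1): max(2, 9) = 9
N (Player 1): max(2, 8) = 8
O (Player 1): max(4, 0, 1) = 4
L (Player 2): min(9, 8, 4) = 4
I (Player 1): max(-7, 4) = 4
R (Player 1): max(2, 0) = 2
S (Player 1): max(-8, 9, 4) = 9
Q (Player 2): min(2, 9, -9) = -9
P (Player 1): max(-9, -9, 8) = 8
Root (Player 2): min(5, 4, 8) = 4

4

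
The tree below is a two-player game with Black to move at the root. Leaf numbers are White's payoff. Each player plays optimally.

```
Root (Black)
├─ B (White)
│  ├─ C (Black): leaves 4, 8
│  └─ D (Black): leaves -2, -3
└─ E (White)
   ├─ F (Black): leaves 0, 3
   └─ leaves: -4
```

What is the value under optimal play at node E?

0

F: min(0, 3) = 0
E: max(0, -4) = 0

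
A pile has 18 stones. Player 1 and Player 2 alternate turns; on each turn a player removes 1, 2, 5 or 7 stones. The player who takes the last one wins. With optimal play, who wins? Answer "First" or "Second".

Second

i:   0  1  2  3  4  5  6  7  8  9 10 11 12 13 14 15 16 17 18
     L  W  W  L  W  W  L  W  W  L  W  W  L  W  W  L  W  W  L
Position 18 is L, so the second player wins.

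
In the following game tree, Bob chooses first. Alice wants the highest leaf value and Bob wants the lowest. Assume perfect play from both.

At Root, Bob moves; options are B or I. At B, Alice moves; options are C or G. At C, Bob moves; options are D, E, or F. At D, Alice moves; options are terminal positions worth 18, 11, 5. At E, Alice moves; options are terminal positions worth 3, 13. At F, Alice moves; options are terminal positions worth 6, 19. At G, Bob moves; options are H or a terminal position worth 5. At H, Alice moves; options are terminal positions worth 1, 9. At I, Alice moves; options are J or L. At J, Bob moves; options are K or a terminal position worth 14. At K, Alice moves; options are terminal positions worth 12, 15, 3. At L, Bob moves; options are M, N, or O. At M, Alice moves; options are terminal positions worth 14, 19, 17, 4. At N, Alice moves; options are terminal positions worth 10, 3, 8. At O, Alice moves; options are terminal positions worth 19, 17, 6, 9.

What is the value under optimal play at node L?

M: max(14, 19, 17, 4) = 19
N: max(10, 3, 8) = 10
O: max(19, 17, 6, 9) = 19
L: min(19, 10, 19) = 10

10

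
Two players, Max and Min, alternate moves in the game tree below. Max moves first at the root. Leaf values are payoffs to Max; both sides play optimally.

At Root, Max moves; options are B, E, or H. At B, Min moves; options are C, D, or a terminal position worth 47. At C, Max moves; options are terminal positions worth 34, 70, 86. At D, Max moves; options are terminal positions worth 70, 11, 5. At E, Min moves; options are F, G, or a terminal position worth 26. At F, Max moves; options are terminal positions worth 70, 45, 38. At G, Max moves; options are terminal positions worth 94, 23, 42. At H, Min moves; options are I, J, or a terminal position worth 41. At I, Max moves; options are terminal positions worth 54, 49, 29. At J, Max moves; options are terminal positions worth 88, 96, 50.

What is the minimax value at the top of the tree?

47

C (Max): max(34, 70, 86) = 86
D (Max): max(70, 11, 5) = 70
B (Min): min(86, 70, 47) = 47
F (Max): max(70, 45, 38) = 70
G (Max): max(94, 23, 42) = 94
E (Min): min(70, 94, 26) = 26
I (Max): max(54, 49, 29) = 54
J (Max): max(88, 96, 50) = 96
H (Min): min(54, 96, 41) = 41
Root (Max): max(47, 26, 41) = 47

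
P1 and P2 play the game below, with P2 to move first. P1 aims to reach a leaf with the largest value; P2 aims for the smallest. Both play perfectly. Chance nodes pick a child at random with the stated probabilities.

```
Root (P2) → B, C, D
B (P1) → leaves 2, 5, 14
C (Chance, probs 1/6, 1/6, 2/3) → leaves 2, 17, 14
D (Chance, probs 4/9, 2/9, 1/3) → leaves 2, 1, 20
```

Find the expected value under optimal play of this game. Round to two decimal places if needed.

7.78

B (P1): max(2, 5, 14) = 14
C (Chance): 1/6·2 + 1/6·17 + 2/3·14 = 12.5
D (Chance): 4/9·2 + 2/9·1 + 1/3·20 = 7.78
Root (P2): min(14, 12.5, 7.78) = 7.78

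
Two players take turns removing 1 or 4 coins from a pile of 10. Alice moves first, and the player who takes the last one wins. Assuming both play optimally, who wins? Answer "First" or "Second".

Mark each pile size as W (mover wins) or L (mover loses):
i:   0  1  2  3  4  5  6  7  8  9 10
     L  W  L  W  W  L  W  L  W  W  L
Position 10 is L, so the second player wins.

Second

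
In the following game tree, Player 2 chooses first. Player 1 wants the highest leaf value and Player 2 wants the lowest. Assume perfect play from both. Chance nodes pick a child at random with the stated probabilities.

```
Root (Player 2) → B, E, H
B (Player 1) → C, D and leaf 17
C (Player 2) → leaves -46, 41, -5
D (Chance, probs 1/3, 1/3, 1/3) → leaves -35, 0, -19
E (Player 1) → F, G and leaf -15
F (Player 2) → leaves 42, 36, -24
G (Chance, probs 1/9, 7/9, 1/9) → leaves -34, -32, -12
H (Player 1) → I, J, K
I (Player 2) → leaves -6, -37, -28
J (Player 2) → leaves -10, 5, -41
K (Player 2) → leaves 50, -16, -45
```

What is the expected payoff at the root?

-37

C (Player 2): min(-46, 41, -5) = -46
D (Chance): 1/3·-35 + 1/3·0 + 1/3·-19 = -18
B (Player 1): max(-46, -18, 17) = 17
F (Player 2): min(42, 36, -24) = -24
G (Chance): 1/9·-34 + 7/9·-32 + 1/9·-12 = -30
E (Player 1): max(-24, -30, -15) = -15
I (Player 2): min(-6, -37, -28) = -37
J (Player 2): min(-10, 5, -41) = -41
K (Player 2): min(50, -16, -45) = -45
H (Player 1): max(-37, -41, -45) = -37
Root (Player 2): min(17, -15, -37) = -37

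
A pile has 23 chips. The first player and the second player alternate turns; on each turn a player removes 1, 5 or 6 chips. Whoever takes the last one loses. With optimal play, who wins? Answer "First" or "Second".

Second

Mark each pile size as W (mover wins) or L (mover loses):
i:   0  1  2  3  4  5  6  7  8  9 10 11 12 13 14 15 16 17 18 19 20 21 22 23
     W  L  W  L  W  L  W  W  W  W  W  W  L  W  L  W  L  W  W  W  W  W  W  L
Position 23 is L, so the second player wins.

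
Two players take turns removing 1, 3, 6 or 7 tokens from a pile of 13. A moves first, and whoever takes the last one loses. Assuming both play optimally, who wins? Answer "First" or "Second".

Second

Compute winning (W) and losing (L) positions by backward induction:
i:   0  1  2  3  4  5  6  7  8  9 10 11 12 13
     W  L  W  L  W  L  W  W  W  W  W  W  W  L
Position 13 is L, so the second player wins.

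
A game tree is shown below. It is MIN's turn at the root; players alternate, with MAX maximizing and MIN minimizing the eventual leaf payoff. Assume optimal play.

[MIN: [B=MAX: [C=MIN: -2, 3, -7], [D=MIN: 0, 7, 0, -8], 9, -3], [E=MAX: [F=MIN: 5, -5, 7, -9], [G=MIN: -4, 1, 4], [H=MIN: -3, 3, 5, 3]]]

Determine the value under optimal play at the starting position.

-3

C (MIN): min(-2, 3, -7) = -7
D (MIN): min(0, 7, 0, -8) = -8
B (MAX): max(-7, -8, 9, -3) = 9
F (MIN): min(5, -5, 7, -9) = -9
G (MIN): min(-4, 1, 4) = -4
H (MIN): min(-3, 3, 5, 3) = -3
E (MAX): max(-9, -4, -3) = -3
Root (MIN): min(9, -3) = -3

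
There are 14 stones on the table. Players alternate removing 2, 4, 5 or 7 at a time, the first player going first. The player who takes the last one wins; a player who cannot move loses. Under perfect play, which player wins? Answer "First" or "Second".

Positions where the player to move wins (W) vs loses (L):
i:   0  1  2  3  4  5  6  7  8  9 10 11 12 13 14
     L  L  W  W  W  W  W  W  W  L  L  W  W  W  W
Position 14 is W, so the first player wins.

First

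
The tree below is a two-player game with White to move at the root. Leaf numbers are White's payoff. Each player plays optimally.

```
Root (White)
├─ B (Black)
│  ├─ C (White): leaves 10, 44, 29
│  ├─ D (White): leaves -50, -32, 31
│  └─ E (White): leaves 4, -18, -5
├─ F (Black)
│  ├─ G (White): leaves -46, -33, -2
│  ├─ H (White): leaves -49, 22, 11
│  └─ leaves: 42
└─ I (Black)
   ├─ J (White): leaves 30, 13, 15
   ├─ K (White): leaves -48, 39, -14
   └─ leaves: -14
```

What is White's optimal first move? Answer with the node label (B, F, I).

B

C (White): max(10, 44, 29) = 44
D (White): max(-50, -32, 31) = 31
E (White): max(4, -18, -5) = 4
B (Black): min(44, 31, 4) = 4
G (White): max(-46, -33, -2) = -2
H (White): max(-49, 22, 11) = 22
F (Black): min(-2, 22, 42) = -2
J (White): max(30, 13, 15) = 30
K (White): max(-48, 39, -14) = 39
I (Black): min(30, 39, -14) = -14
Root (White): max(4, -2, -14) = 4
White picks the child with the highest value: B (value 4).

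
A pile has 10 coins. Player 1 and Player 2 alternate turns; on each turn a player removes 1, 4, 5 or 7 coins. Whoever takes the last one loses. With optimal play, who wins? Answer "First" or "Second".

Positions where the player to move wins (W) vs loses (L):
i:   0  1  2  3  4  5  6  7  8  9 10
     W  L  W  L  W  W  W  W  W  L  W
Position 10 is W, so the first player wins.

First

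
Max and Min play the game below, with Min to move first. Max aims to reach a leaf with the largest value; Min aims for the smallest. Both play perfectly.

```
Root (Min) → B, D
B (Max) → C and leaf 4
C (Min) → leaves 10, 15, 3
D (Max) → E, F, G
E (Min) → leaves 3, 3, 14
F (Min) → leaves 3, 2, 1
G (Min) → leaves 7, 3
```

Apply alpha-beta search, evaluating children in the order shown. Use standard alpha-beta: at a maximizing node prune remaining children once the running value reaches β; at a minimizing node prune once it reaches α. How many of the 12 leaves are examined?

10

C [α=-∞,β=+∞]: v=3
B [α=-∞,β=+∞]: v=4
E [α=-∞,β=4]: v=3
F [α=3,β=4]: v=3 after child 1 ≤ α → α-cutoff, skip 2
G [α=3,β=4]: v=3
D [α=-∞,β=4]: v=3
Root [α=-∞,β=+∞]: v=3
Leaves evaluated: 10 of 12.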